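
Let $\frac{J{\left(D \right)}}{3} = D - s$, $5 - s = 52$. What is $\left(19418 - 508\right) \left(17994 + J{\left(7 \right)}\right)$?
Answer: $343329960$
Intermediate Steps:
$s = -47$ ($s = 5 - 52 = -47$)
$J{\left(D \right)} = 141 + 3 D$ ($J{\left(D \right)} = 3 \left(D - -47\right) = 3 \left(D + 47\right) = 3 \left(47 + D\right) = 141 + 3 D$)
$\left(19418 - 508\right) \left(17994 + J{\left(7 \right)}\right) = \left(19418 - 508\right) \left(17994 + \left(141 + 3 \cdot 7\right)\right) = 18910 \left(17994 + \left(141 + 21\right)\right) = 18910 \left(17994 + 162\right) = 18910 \cdot 18156 = 343329960$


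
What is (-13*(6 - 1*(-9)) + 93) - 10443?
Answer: -10545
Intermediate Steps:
(-13*(6 - 1*(-9)) + 93) - 10443 = (-13*(6 + 9) + 93) - 10443 = (-13*15 + 93) - 10443 = (-195 + 93) - 10443 = -102 - 10443 = -10545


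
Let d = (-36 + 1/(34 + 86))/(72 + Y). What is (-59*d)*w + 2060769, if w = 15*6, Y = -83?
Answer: 89909373/44 ≈ 2.0434e+6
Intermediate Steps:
w = 90
d = 4319/1320 (d = (-36 + 1/(34 + 86))/(72 - 83) = (-36 + 1/120)/(-11) = (-36 + 1/120)*(-1/11) = -4319/120*(-1/11) = 4319/1320 ≈ 3.2720)
(-59*d)*w + 2060769 = -59*4319/1320*90 + 2060769 = -254821/1320*90 + 2060769 = -764463/44 + 2060769 = 89909373/44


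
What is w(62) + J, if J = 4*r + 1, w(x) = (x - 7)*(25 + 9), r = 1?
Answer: 1875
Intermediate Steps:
w(x) = -238 + 34*x (w(x) = (-7 + x)*34 = -238 + 34*x)
J = 5 (J = 4*1 + 1 = 4 + 1 = 5)
w(62) + J = (-238 + 34*62) + 5 = (-238 + 2108) + 5 = 1870 + 5 = 1875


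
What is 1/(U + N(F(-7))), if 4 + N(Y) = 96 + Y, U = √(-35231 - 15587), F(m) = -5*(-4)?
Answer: 56/31681 - I*√50818/63362 ≈ 0.0017676 - 0.0035578*I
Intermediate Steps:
F(m) = 20
U = I*√50818 (U = √(-50818) = I*√50818 ≈ 225.43*I)
N(Y) = 92 + Y (N(Y) = -4 + (96 + Y) = 92 + Y)
1/(U + N(F(-7))) = 1/(I*√50818 + (92 + 20)) = 1/(I*√50818 + 112) = 1/(112 + I*√50818)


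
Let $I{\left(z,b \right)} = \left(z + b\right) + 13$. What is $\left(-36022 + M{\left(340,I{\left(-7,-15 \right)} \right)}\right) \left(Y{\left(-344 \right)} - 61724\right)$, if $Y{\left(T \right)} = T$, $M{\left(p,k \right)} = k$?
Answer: $2236372108$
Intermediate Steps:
$I{\left(z,b \right)} = 13 + b + z$ ($I{\left(z,b \right)} = \left(b + z\right) + 13 = 13 + b + z$)
$\left(-36022 + M{\left(340,I{\left(-7,-15 \right)} \right)}\right) \left(Y{\left(-344 \right)} - 61724\right) = \left(-36022 - 9\right) \left(-344 - 61724\right) = \left(-36022 - 9\right) \left(-62068\right) = \left(-36031\right) \left(-62068\right) = 2236372108$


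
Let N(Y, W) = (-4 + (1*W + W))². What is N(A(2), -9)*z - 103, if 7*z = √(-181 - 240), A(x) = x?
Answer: -103 + 484*I*√421/7 ≈ -103.0 + 1418.7*I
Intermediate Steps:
z = I*√421/7 (z = √(-181 - 240)/7 = √(-421)/7 = (I*√421)/7 = I*√421/7 ≈ 2.9312*I)
N(Y, W) = (-4 + 2*W)² (N(Y, W) = (-4 + (W + W))² = (-4 + 2*W)²)
N(A(2), -9)*z - 103 = (4*(-2 - 9)²)*(I*√421/7) - 103 = (4*(-11)²)*(I*√421/7) - 103 = (4*121)*(I*√421/7) - 103 = 484*(I*√421/7) - 103 = 484*I*√421/7 - 103 = -103 + 484*I*√421/7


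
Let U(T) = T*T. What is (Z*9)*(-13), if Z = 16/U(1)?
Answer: -1872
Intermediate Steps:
U(T) = T**2
Z = 16 (Z = 16/(1**2) = 16/1 = 16*1 = 16)
(Z*9)*(-13) = (16*9)*(-13) = 144*(-13) = -1872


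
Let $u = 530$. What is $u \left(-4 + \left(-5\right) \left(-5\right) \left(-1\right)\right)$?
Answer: $-15370$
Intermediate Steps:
$u \left(-4 + \left(-5\right) \left(-5\right) \left(-1\right)\right) = 530 \left(-4 + \left(-5\right) \left(-5\right) \left(-1\right)\right) = 530 \left(-4 + 25 \left(-1\right)\right) = 530 \left(-4 - 25\right) = 530 \left(-29\right) = -15370$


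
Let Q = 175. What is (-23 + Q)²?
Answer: 23104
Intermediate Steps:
(-23 + Q)² = (-23 + 175)² = 152² = 23104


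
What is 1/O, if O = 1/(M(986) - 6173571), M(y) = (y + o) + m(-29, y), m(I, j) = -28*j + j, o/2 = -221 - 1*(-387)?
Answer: -6198875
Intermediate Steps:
o = 332 (o = 2*(-221 - 1*(-387)) = 2*(-221 + 387) = 2*166 = 332)
m(I, j) = -27*j
M(y) = 332 - 26*y (M(y) = (y + 332) - 27*y = (332 + y) - 27*y = 332 - 26*y)
O = -1/6198875 (O = 1/((332 - 26*986) - 6173571) = 1/((332 - 25636) - 6173571) = 1/(-25304 - 6173571) = 1/(-6198875) = -1/6198875 ≈ -1.6132e-7)
1/O = 1/(-1/6198875) = -6198875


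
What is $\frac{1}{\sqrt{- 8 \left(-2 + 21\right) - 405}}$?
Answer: $- \frac{i \sqrt{557}}{557} \approx - 0.042371 i$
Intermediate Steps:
$\frac{1}{\sqrt{- 8 \left(-2 + 21\right) - 405}} = \frac{1}{\sqrt{\left(-8\right) 19 - 405}} = \frac{1}{\sqrt{-152 - 405}} = \frac{1}{\sqrt{-557}} = \frac{1}{i \sqrt{557}} = - \frac{i \sqrt{557}}{557}$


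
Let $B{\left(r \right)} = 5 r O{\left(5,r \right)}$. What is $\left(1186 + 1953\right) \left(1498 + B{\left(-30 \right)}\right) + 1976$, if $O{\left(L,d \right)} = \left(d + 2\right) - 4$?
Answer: $19771398$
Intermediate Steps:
$O{\left(L,d \right)} = -2 + d$ ($O{\left(L,d \right)} = \left(2 + d\right) - 4 = -2 + d$)
$B{\left(r \right)} = 5 r \left(-2 + r\right)$
$\left(1186 + 1953\right) \left(1498 + B{\left(-30 \right)}\right) + 1976 = \left(1186 + 1953\right) \left(1498 + 5 \left(-30\right) \left(-2 - 30\right)\right) + 1976 = 3139 \left(1498 + 5 \left(-30\right) \left(-32\right)\right) + 1976 = 3139 \left(1498 + 4800\right) + 1976 = 3139 \cdot 6298 + 1976 = 19769422 + 1976 = 19771398$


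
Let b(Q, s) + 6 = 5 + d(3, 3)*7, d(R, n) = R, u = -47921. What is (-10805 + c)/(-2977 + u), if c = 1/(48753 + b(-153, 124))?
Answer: 87832044/413741359 ≈ 0.21229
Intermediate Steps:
b(Q, s) = 20 (b(Q, s) = -6 + (5 + 3*7) = -6 + (5 + 21) = -6 + 26 = 20)
c = 1/48773 (c = 1/(48753 + 20) = 1/48773 ≈ 2.0503e-5)
(-10805 + c)/(-2977 + u) = (-10805 + 1/48773)/(-2977 - 47921) = -526992264/48773/(-50898) = -526992264/48773*(-1/50898) = 87832044/413741359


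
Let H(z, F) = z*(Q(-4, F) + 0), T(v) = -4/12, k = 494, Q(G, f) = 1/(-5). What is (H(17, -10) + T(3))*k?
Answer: -27664/15 ≈ -1844.3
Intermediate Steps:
Q(G, f) = -⅕
T(v) = -⅓ (T(v) = -4*1/12 = -⅓)
H(z, F) = -z/5 (H(z, F) = z*(-⅕ + 0) = z*(-⅕) = -z/5)
(H(17, -10) + T(3))*k = (-⅕*17 - ⅓)*494 = (-17/5 - ⅓)*494 = -56/15*494 = -27664/15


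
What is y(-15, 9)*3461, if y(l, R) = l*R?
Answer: -467235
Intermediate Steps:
y(l, R) = R*l
y(-15, 9)*3461 = (9*(-15))*3461 = -135*3461 = -467235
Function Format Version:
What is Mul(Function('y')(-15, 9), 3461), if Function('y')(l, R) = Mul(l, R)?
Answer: -467235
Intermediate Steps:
Function('y')(l, R) = Mul(R, l)
Mul(Function('y')(-15, 9), 3461) = Mul(Mul(9, -15), 3461) = Mul(-135, 3461) = -467235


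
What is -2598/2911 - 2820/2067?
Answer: -4526362/2005679 ≈ -2.2568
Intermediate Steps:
-2598/2911 - 2820/2067 = -2598*1/2911 - 2820*1/2067 = -2598/2911 - 940/689 = -4526362/2005679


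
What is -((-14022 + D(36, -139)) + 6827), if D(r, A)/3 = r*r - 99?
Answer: 3604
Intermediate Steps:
D(r, A) = -297 + 3*r² (D(r, A) = 3*(r*r - 99) = 3*(r² - 99) = 3*(-99 + r²) = -297 + 3*r²)
-((-14022 + D(36, -139)) + 6827) = -((-14022 + (-297 + 3*36²)) + 6827) = -((-14022 + (-297 + 3*1296)) + 6827) = -((-14022 + (-297 + 3888)) + 6827) = -((-14022 + 3591) + 6827) = -(-10431 + 6827) = -1*(-3604) = 3604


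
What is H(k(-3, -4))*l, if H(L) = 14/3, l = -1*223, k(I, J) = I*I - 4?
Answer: -3122/3 ≈ -1040.7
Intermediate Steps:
k(I, J) = -4 + I² (k(I, J) = I² - 4 = -4 + I²)
l = -223
H(L) = 14/3 (H(L) = 14*(⅓) = 14/3)
H(k(-3, -4))*l = (14/3)*(-223) = -3122/3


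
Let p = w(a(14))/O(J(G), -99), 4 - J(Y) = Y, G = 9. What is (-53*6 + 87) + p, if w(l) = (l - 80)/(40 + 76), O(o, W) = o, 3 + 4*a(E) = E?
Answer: -535611/2320 ≈ -230.87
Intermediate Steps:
J(Y) = 4 - Y
a(E) = -3/4 + E/4
w(l) = -20/29 + l/116 (w(l) = (-80 + l)/116 = (-80 + l)*(1/116) = -20/29 + l/116)
p = 309/2320 (p = (-20/29 + (-3/4 + (1/4)*14)/116)/(4 - 1*9) = (-20/29 + (-3/4 + 7/2)/116)/(4 - 9) = (-20/29 + (1/116)*(11/4))/(-5) = (-20/29 + 11/464)*(-1/5) = -309/464*(-1/5) = 309/2320 ≈ 0.13319)
(-53*6 + 87) + p = (-53*6 + 87) + 309/2320 = (-318 + 87) + 309/2320 = -231 + 309/2320 = -535611/2320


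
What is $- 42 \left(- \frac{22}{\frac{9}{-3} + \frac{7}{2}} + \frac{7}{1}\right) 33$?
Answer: $51282$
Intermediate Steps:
$- 42 \left(- \frac{22}{\frac{9}{-3} + \frac{7}{2}} + \frac{7}{1}\right) 33 = - 42 \left(- \frac{22}{9 \left(- \frac{1}{3}\right) + 7 \cdot \frac{1}{2}} + 7 \cdot 1\right) 33 = - 42 \left(- \frac{22}{-3 + \frac{7}{2}} + 7\right) 33 = - 42 \left(- 22 \frac{1}{\frac{1}{2}} + 7\right) 33 = - 42 \left(\left(-22\right) 2 + 7\right) 33 = - 42 \left(-44 + 7\right) 33 = \left(-42\right) \left(-37\right) 33 = 1554 \cdot 33 = 51282$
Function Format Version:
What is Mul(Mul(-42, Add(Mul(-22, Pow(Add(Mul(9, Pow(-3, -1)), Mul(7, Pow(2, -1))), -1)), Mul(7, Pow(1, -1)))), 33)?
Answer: 51282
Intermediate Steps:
Mul(Mul(-42, Add(Mul(-22, Pow(Add(Mul(9, Pow(-3, -1)), Mul(7, Pow(2, -1))), -1)), Mul(7, Pow(1, -1)))), 33) = Mul(Mul(-42, Add(Mul(-22, Pow(Add(Mul(9, Rational(-1, 3)), Mul(7, Rational(1, 2))), -1)), Mul(7, 1))), 33) = Mul(Mul(-42, Add(Mul(-22, Pow(Add(-3, Rational(7, 2)), -1)), 7)), 33) = Mul(Mul(-42, Add(Mul(-22, Pow(Rational(1, 2), -1)), 7)), 33) = Mul(Mul(-42, Add(Mul(-22, 2), 7)), 33) = Mul(Mul(-42, Add(-44, 7)), 33) = Mul(Mul(-42, -37), 33) = Mul(1554, 33) = 51282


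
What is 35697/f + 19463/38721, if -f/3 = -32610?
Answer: 121714401/140299090 ≈ 0.86754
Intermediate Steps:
f = 97830 (f = -3*(-32610) = 97830)
35697/f + 19463/38721 = 35697/97830 + 19463/38721 = 35697*(1/97830) + 19463*(1/38721) = 11899/32610 + 19463/38721 = 121714401/140299090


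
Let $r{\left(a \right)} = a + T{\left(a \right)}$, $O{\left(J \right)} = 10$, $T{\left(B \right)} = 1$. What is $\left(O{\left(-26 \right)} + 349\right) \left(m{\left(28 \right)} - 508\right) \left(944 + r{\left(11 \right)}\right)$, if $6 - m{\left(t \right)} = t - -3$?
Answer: $-182927732$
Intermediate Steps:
$m{\left(t \right)} = 3 - t$ ($m{\left(t \right)} = 6 - \left(t - -3\right) = 6 - \left(t + 3\right) = 6 - \left(3 + t\right) = 3 - t$)
$r{\left(a \right)} = 1 + a$ ($r{\left(a \right)} = a + 1 = 1 + a$)
$\left(O{\left(-26 \right)} + 349\right) \left(m{\left(28 \right)} - 508\right) \left(944 + r{\left(11 \right)}\right) = \left(10 + 349\right) \left(\left(3 - 28\right) - 508\right) \left(944 + \left(1 + 11\right)\right) = 359 \left(\left(3 - 28\right) - 508\right) \left(944 + 12\right) = 359 \left(-25 - 508\right) 956 = 359 \left(-533\right) 956 = \left(-191347\right) 956 = -182927732$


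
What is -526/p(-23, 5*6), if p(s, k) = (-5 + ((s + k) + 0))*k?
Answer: -263/30 ≈ -8.7667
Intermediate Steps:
p(s, k) = k*(-5 + k + s) (p(s, k) = (-5 + ((k + s) + 0))*k = (-5 + (k + s))*k = (-5 + k + s)*k = k*(-5 + k + s))
-526/p(-23, 5*6) = -526*1/(30*(-5 + 5*6 - 23)) = -526*1/(30*(-5 + 30 - 23)) = -526/(30*2) = -526/60 = -526*1/60 = -263/30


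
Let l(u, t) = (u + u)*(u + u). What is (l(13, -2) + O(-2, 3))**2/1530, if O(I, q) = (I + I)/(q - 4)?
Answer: 2720/9 ≈ 302.22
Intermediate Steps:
l(u, t) = 4*u**2 (l(u, t) = (2*u)*(2*u) = 4*u**2)
O(I, q) = 2*I/(-4 + q) (O(I, q) = (2*I)/(-4 + q) = 2*I/(-4 + q))
(l(13, -2) + O(-2, 3))**2/1530 = (4*13**2 + 2*(-2)/(-4 + 3))**2/1530 = (4*169 + 2*(-2)/(-1))**2*(1/1530) = (676 + 2*(-2)*(-1))**2*(1/1530) = (676 + 4)**2*(1/1530) = 680**2*(1/1530) = 462400*(1/1530) = 2720/9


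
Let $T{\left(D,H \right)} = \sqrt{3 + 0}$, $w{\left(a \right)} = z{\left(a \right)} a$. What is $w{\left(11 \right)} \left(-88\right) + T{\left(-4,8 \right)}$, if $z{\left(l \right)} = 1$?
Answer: $-968 + \sqrt{3} \approx -966.27$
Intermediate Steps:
$w{\left(a \right)} = a$ ($w{\left(a \right)} = 1 a = a$)
$T{\left(D,H \right)} = \sqrt{3}$
$w{\left(11 \right)} \left(-88\right) + T{\left(-4,8 \right)} = 11 \left(-88\right) + \sqrt{3} = -968 + \sqrt{3}$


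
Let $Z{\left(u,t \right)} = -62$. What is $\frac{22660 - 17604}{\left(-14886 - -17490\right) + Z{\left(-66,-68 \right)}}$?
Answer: $\frac{2528}{1271} \approx 1.989$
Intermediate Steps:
$\frac{22660 - 17604}{\left(-14886 - -17490\right) + Z{\left(-66,-68 \right)}} = \frac{22660 - 17604}{\left(-14886 - -17490\right) - 62} = \frac{5056}{\left(-14886 + 17490\right) - 62} = \frac{5056}{2604 - 62} = \frac{5056}{2542} = 5056 \cdot \frac{1}{2542} = \frac{2528}{1271}$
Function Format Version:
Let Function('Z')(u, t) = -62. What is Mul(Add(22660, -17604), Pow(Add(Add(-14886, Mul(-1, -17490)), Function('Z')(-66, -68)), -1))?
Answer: Rational(2528, 1271) ≈ 1.9890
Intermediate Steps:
Mul(Add(22660, -17604), Pow(Add(Add(-14886, Mul(-1, -17490)), Function('Z')(-66, -68)), -1)) = Mul(Add(22660, -17604), Pow(Add(Add(-14886, Mul(-1, -17490)), -62), -1)) = Mul(5056, Pow(Add(Add(-14886, 17490), -62), -1)) = Mul(5056, Pow(Add(2604, -62), -1)) = Mul(5056, Pow(2542, -1)) = Mul(5056, Rational(1, 2542)) = Rational(2528, 1271)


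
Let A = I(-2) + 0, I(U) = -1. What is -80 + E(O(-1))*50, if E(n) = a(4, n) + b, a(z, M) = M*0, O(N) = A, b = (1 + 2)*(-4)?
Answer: -680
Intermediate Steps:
b = -12 (b = 3*(-4) = -12)
A = -1 (A = -1 + 0 = -1)
O(N) = -1
a(z, M) = 0
E(n) = -12 (E(n) = 0 - 12 = -12)
-80 + E(O(-1))*50 = -80 - 12*50 = -80 - 600 = -680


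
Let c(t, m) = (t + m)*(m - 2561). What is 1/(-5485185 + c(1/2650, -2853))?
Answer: 1325/13198265318 ≈ 1.0039e-7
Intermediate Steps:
c(t, m) = (-2561 + m)*(m + t) (c(t, m) = (m + t)*(-2561 + m) = (-2561 + m)*(m + t))
1/(-5485185 + c(1/2650, -2853)) = 1/(-5485185 + ((-2853)² - 2561*(-2853) - 2561/2650 - 2853/2650)) = 1/(-5485185 + (8139609 + 7306533 - 2561*1/2650 - 2853*1/2650)) = 1/(-5485185 + (8139609 + 7306533 - 2561/2650 - 2853/2650)) = 1/(-5485185 + 20466135443/1325) = 1/(13198265318/1325) = 1325/13198265318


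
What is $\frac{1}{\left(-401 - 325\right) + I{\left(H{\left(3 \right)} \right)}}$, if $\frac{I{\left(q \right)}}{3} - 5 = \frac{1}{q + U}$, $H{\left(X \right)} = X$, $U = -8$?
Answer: $- \frac{5}{3558} \approx -0.0014053$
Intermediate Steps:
$I{\left(q \right)} = 15 + \frac{3}{-8 + q}$ ($I{\left(q \right)} = 15 + \frac{3}{q - 8} = 15 + \frac{3}{-8 + q}$)
$\frac{1}{\left(-401 - 325\right) + I{\left(H{\left(3 \right)} \right)}} = \frac{1}{\left(-401 - 325\right) + \frac{3 \left(-39 + 5 \cdot 3\right)}{-8 + 3}} = \frac{1}{-726 + \frac{3 \left(-39 + 15\right)}{-5}} = \frac{1}{-726 + 3 \left(- \frac{1}{5}\right) \left(-24\right)} = \frac{1}{-726 + \frac{72}{5}} = \frac{1}{- \frac{3558}{5}} = - \frac{5}{3558}$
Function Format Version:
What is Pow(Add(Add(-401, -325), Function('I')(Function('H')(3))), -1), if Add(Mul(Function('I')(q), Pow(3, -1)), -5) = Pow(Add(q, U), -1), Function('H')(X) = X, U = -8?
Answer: Rational(-5, 3558) ≈ -0.0014053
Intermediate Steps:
Function('I')(q) = Add(15, Mul(3, Pow(Add(-8, q), -1))) (Function('I')(q) = Add(15, Mul(3, Pow(Add(q, -8), -1))) = Add(15, Mul(3, Pow(Add(-8, q), -1))))
Pow(Add(Add(-401, -325), Function('I')(Function('H')(3))), -1) = Pow(Add(Add(-401, -325), Mul(3, Pow(Add(-8, 3), -1), Add(-39, Mul(5, 3)))), -1) = Pow(Add(-726, Mul(3, Pow(-5, -1), Add(-39, 15))), -1) = Pow(Add(-726, Mul(3, Rational(-1, 5), -24)), -1) = Pow(Add(-726, Rational(72, 5)), -1) = Pow(Rational(-3558, 5), -1) = Rational(-5, 3558)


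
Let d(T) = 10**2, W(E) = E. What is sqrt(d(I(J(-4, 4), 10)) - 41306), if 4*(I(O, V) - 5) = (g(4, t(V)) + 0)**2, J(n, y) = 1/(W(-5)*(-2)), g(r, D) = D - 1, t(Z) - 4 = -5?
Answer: I*sqrt(41206) ≈ 202.99*I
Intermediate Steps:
t(Z) = -1 (t(Z) = 4 - 5 = -1)
g(r, D) = -1 + D
J(n, y) = 1/10 (J(n, y) = 1/(-5*(-2)) = 1/10)
I(O, V) = 6 (I(O, V) = 5 + ((-1 - 1) + 0)**2/4 = 5 + (-2 + 0)**2/4 = 5 + (1/4)*(-2)**2 = 5 + (1/4)*4 = 5 + 1 = 6)
d(T) = 100
sqrt(d(I(J(-4, 4), 10)) - 41306) = sqrt(100 - 41306) = sqrt(-41206) = I*sqrt(41206)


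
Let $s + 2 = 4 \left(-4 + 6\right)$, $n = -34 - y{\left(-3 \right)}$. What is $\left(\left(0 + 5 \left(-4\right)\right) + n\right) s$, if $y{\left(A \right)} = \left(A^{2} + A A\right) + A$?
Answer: $-414$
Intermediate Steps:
$y{\left(A \right)} = A + 2 A^{2}$ ($y{\left(A \right)} = \left(A^{2} + A^{2}\right) + A = 2 A^{2} + A = A + 2 A^{2}$)
$n = -49$ ($n = -34 - - 3 \left(1 + 2 \left(-3\right)\right) = -34 - - 3 \left(1 - 6\right) = -34 - \left(-3\right) \left(-5\right) = -34 - 15 = -49$)
$s = 6$ ($s = -2 + 4 \left(-4 + 6\right) = -2 + 4 \cdot 2 = -2 + 8 = 6$)
$\left(\left(0 + 5 \left(-4\right)\right) + n\right) s = \left(\left(0 + 5 \left(-4\right)\right) - 49\right) 6 = \left(\left(0 - 20\right) - 49\right) 6 = \left(-20 - 49\right) 6 = \left(-69\right) 6 = -414$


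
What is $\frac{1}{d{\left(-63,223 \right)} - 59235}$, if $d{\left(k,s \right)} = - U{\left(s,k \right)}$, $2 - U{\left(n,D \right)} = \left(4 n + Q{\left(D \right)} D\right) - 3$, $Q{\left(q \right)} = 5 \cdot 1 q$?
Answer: $- \frac{1}{38503} \approx -2.5972 \cdot 10^{-5}$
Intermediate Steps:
$Q{\left(q \right)} = 5 q$
$U{\left(n,D \right)} = 5 - 5 D^{2} - 4 n$ ($U{\left(n,D \right)} = 2 - \left(\left(4 n + 5 D D\right) - 3\right) = 2 - \left(\left(4 n + 5 D^{2}\right) - 3\right) = 2 - \left(-3 + 4 n + 5 D^{2}\right) = 5 - 5 D^{2} - 4 n$)
$d{\left(k,s \right)} = -5 + 4 s + 5 k^{2}$ ($d{\left(k,s \right)} = - (5 - 5 k^{2} - 4 s) = -5 + 4 s + 5 k^{2}$)
$\frac{1}{d{\left(-63,223 \right)} - 59235} = \frac{1}{\left(-5 + 4 \cdot 223 + 5 \left(-63\right)^{2}\right) - 59235} = \frac{1}{\left(-5 + 892 + 5 \cdot 3969\right) - 59235} = \frac{1}{\left(-5 + 892 + 19845\right) - 59235} = \frac{1}{20732 - 59235} = \frac{1}{-38503} = - \frac{1}{38503}$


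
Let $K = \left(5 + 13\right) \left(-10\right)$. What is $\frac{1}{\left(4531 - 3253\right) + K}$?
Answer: $\frac{1}{1098} \approx 0.00091075$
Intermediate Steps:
$K = -180$ ($K = 18 \left(-10\right) = -180$)
$\frac{1}{\left(4531 - 3253\right) + K} = \frac{1}{\left(4531 - 3253\right) - 180} = \frac{1}{1278 - 180} = \frac{1}{1098}$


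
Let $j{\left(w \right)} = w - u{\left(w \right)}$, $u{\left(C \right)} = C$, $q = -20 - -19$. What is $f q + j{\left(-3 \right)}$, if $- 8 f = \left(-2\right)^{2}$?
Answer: $\frac{1}{2} \approx 0.5$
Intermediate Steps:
$q = -1$ ($q = -20 + 19 = -1$)
$j{\left(w \right)} = 0$ ($j{\left(w \right)} = w - w = 0$)
$f = - \frac{1}{2}$ ($f = - \frac{\left(-2\right)^{2}}{8} = \left(- \frac{1}{8}\right) 4 = - \frac{1}{2} \approx -0.5$)
$f q + j{\left(-3 \right)} = \left(- \frac{1}{2}\right) \left(-1\right) + 0 = \frac{1}{2} + 0 = \frac{1}{2}$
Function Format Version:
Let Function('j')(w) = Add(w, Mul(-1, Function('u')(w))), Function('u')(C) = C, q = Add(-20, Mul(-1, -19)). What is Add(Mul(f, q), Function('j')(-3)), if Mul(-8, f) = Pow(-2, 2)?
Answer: Rational(1, 2) ≈ 0.50000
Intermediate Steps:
q = -1 (q = Add(-20, 19) = -1)
Function('j')(w) = 0 (Function('j')(w) = Add(w, Mul(-1, w)) = 0)
f = Rational(-1, 2) (f = Mul(Rational(-1, 8), Pow(-2, 2)) = Mul(Rational(-1, 8), 4) = Rational(-1, 2) ≈ -0.50000)
Add(Mul(f, q), Function('j')(-3)) = Add(Mul(Rational(-1, 2), -1), 0) = Add(Rational(1, 2), 0) = Rational(1, 2)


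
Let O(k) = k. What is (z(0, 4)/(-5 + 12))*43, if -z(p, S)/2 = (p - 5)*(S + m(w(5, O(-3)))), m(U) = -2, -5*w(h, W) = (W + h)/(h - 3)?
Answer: 860/7 ≈ 122.86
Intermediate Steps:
w(h, W) = -(W + h)/(5*(-3 + h)) (w(h, W) = -(W + h)/(5*(h - 3)) = -(W + h)/(5*(-3 + h)))
z(p, S) = -2*(-5 + p)*(-2 + S) (z(p, S) = -2*(p - 5)*(S - 2) = -2*(-5 + p)*(-2 + S))
(z(0, 4)/(-5 + 12))*43 = ((-20 + 4*0 + 10*4 - 2*4*0)/(-5 + 12))*43 = ((-20 + 0 + 40 + 0)/7)*43 = ((1/7)*20)*43 = (20/7)*43 = 860/7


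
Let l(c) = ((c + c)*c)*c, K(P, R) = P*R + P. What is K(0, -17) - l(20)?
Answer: -16000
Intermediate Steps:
K(P, R) = P + P*R
l(c) = 2*c³ (l(c) = ((2*c)*c)*c = (2*c²)*c = 2*c³)
K(0, -17) - l(20) = 0*(1 - 17) - 2*20³ = 0*(-16) - 2*8000 = 0 - 1*16000 = 0 - 16000 = -16000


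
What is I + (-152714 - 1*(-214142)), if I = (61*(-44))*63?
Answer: -107664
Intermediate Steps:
I = -169092 (I = -2684*63 = -169092)
I + (-152714 - 1*(-214142)) = -169092 + (-152714 - 1*(-214142)) = -169092 + (-152714 + 214142) = -169092 + 61428 = -107664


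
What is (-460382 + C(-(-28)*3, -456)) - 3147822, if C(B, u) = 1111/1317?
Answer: -4752003557/1317 ≈ -3.6082e+6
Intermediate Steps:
C(B, u) = 1111/1317 (C(B, u) = 1111*(1/1317) = 1111/1317)
(-460382 + C(-(-28)*3, -456)) - 3147822 = (-460382 + 1111/1317) - 3147822 = -606321983/1317 - 3147822 = -4752003557/1317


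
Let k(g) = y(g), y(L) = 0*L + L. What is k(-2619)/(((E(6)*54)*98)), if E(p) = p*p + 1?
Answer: -97/7252 ≈ -0.013376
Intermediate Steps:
E(p) = 1 + p**2 (E(p) = p**2 + 1 = 1 + p**2)
y(L) = L (y(L) = 0 + L = L)
k(g) = g
k(-2619)/(((E(6)*54)*98)) = -2619*1/(5292*(1 + 6**2)) = -2619*1/(5292*(1 + 36)) = -2619/((37*54)*98) = -2619/(1998*98) = -2619/195804 = -2619*1/195804 = -97/7252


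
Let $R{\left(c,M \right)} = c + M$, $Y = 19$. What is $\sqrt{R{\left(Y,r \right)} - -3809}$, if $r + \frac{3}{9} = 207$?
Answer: $\frac{2 \sqrt{9078}}{3} \approx 63.519$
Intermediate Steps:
$r = \frac{620}{3}$ ($r = - \frac{1}{3} + 207 = \frac{620}{3} \approx 206.67$)
$R{\left(c,M \right)} = M + c$
$\sqrt{R{\left(Y,r \right)} - -3809} = \sqrt{\left(\frac{620}{3} + 19\right) - -3809} = \sqrt{\frac{677}{3} + 3809} = \sqrt{\frac{12104}{3}} = \frac{2 \sqrt{9078}}{3}$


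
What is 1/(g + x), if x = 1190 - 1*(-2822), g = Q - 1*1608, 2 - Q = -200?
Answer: 1/2606 ≈ 0.00038373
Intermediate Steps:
Q = 202 (Q = 2 - 1*(-200) = 2 + 200 = 202)
g = -1406 (g = 202 - 1*1608 = 202 - 1608 = -1406)
x = 4012 (x = 1190 + 2822 = 4012)
1/(g + x) = 1/(-1406 + 4012) = 1/2606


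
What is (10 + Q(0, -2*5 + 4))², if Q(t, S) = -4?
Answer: 36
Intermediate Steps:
(10 + Q(0, -2*5 + 4))² = (10 - 4)² = 6² = 36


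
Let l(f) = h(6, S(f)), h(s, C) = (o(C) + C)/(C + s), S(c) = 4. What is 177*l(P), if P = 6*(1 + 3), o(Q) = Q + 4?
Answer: 1062/5 ≈ 212.40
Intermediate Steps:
o(Q) = 4 + Q
h(s, C) = (4 + 2*C)/(C + s) (h(s, C) = ((4 + C) + C)/(C + s) = (4 + 2*C)/(C + s))
P = 24 (P = 6*4 = 24)
l(f) = 6/5 (l(f) = 2*(2 + 4)/(4 + 6) = 2*6/10 = 2*(1/10)*6 = 6/5)
177*l(P) = 177*(6/5) = 1062/5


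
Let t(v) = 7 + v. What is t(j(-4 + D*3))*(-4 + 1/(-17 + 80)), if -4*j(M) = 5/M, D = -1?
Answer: -16817/588 ≈ -28.600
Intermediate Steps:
j(M) = -5/(4*M)
t(j(-4 + D*3))*(-4 + 1/(-17 + 80)) = (7 - 5/(4*(-4 - 1*3)))*(-4 + 1/(-17 + 80)) = (7 - 5/(4*(-4 - 3)))*(-4 + 1/63) = (7 - 5/4/(-7))*(-4 + 1/63) = (7 - 5/4*(-⅐))*(-251/63) = (7 + 5/28)*(-251/63) = (201/28)*(-251/63) = -16817/588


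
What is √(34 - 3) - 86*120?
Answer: -10320 + √31 ≈ -10314.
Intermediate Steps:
√(34 - 3) - 86*120 = √31 - 10320 = -10320 + √31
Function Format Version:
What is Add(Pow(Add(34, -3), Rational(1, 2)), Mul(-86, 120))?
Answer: Add(-10320, Pow(31, Rational(1, 2))) ≈ -10314.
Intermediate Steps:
Add(Pow(Add(34, -3), Rational(1, 2)), Mul(-86, 120)) = Add(Pow(31, Rational(1, 2)), -10320) = Add(-10320, Pow(31, Rational(1, 2)))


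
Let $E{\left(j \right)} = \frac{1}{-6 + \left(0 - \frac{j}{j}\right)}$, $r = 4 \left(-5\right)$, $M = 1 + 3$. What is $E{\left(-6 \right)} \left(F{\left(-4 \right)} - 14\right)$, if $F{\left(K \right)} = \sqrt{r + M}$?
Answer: $2 - \frac{4 i}{7} \approx 2.0 - 0.57143 i$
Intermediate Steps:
$M = 4$
$r = -20$
$F{\left(K \right)} = 4 i$ ($F{\left(K \right)} = \sqrt{-20 + 4} = \sqrt{-16} = 4 i$)
$E{\left(j \right)} = - \frac{1}{7}$ ($E{\left(j \right)} = \frac{1}{-6 + \left(0 - 1\right)} = \frac{1}{-6 - 1} = \frac{1}{-7} = - \frac{1}{7}$)
$E{\left(-6 \right)} \left(F{\left(-4 \right)} - 14\right) = - \frac{4 i - 14}{7} = - \frac{-14 + 4 i}{7} = 2 - \frac{4 i}{7}$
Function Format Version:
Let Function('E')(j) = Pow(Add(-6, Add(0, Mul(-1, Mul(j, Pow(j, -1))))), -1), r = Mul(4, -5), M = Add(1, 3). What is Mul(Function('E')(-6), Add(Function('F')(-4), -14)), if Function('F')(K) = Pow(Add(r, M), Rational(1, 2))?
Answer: Add(2, Mul(Rational(-4, 7), I)) ≈ Add(2.0000, Mul(-0.57143, I))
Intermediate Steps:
M = 4
r = -20
Function('F')(K) = Mul(4, I) (Function('F')(K) = Pow(Add(-20, 4), Rational(1, 2)) = Pow(-16, Rational(1, 2)) = Mul(4, I))
Function('E')(j) = Rational(-1, 7) (Function('E')(j) = Pow(Add(-6, Add(0, Mul(-1, 1))), -1) = Pow(Add(-6, Add(0, -1)), -1) = Pow(Add(-6, -1), -1) = Pow(-7, -1) = Rational(-1, 7))
Mul(Function('E')(-6), Add(Function('F')(-4), -14)) = Mul(Rational(-1, 7), Add(Mul(4, I), -14)) = Mul(Rational(-1, 7), Add(-14, Mul(4, I))) = Add(2, Mul(Rational(-4, 7), I))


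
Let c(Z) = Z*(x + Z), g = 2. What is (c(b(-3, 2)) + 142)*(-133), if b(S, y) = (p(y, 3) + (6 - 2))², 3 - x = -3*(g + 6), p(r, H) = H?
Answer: -514178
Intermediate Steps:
x = 27 (x = 3 - (-3)*(2 + 6) = 3 - (-3)*8 = 3 - 1*(-24) = 3 + 24 = 27)
b(S, y) = 49 (b(S, y) = (3 + (6 - 2))² = (3 + 4)² = 7² = 49)
c(Z) = Z*(27 + Z)
(c(b(-3, 2)) + 142)*(-133) = (49*(27 + 49) + 142)*(-133) = (49*76 + 142)*(-133) = (3724 + 142)*(-133) = 3866*(-133) = -514178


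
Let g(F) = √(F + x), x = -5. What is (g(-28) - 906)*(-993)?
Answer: 899658 - 993*I*√33 ≈ 8.9966e+5 - 5704.4*I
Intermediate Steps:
g(F) = √(-5 + F) (g(F) = √(F - 5) = √(-5 + F))
(g(-28) - 906)*(-993) = (√(-5 - 28) - 906)*(-993) = (√(-33) - 906)*(-993) = (I*√33 - 906)*(-993) = (-906 + I*√33)*(-993) = 899658 - 993*I*√33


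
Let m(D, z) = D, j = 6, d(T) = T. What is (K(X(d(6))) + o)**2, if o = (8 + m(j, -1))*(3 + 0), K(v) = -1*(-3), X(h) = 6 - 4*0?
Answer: 2025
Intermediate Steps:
X(h) = 6 (X(h) = 6 + 0 = 6)
K(v) = 3
o = 42 (o = (8 + 6)*(3 + 0) = 14*3 = 42)
(K(X(d(6))) + o)**2 = (3 + 42)**2 = 45**2 = 2025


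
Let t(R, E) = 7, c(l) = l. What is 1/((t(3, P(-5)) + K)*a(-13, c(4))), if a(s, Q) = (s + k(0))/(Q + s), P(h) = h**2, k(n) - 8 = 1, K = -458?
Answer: -9/1804 ≈ -0.0049889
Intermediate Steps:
k(n) = 9 (k(n) = 8 + 1 = 9)
a(s, Q) = (9 + s)/(Q + s) (a(s, Q) = (s + 9)/(Q + s) = (9 + s)/(Q + s))
1/((t(3, P(-5)) + K)*a(-13, c(4))) = 1/((7 - 458)*((9 - 13)/(4 - 13))) = 1/(-451*(-4)/(-9)) = 1/(-(-451)*(-4)/9) = 1/(-451*4/9) = 1/(-1804/9) = -9/1804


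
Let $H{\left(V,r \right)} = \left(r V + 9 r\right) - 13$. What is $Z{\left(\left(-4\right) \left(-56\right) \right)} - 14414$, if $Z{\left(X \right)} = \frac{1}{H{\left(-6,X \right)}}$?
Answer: $- \frac{9498825}{659} \approx -14414.0$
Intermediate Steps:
$H{\left(V,r \right)} = -13 + 9 r + V r$ ($H{\left(V,r \right)} = \left(V r + 9 r\right) - 13 = \left(9 r + V r\right) - 13 = -13 + 9 r + V r$)
$Z{\left(X \right)} = \frac{1}{-13 + 3 X}$ ($Z{\left(X \right)} = \frac{1}{-13 + 9 X - 6 X} = \frac{1}{-13 + 3 X}$)
$Z{\left(\left(-4\right) \left(-56\right) \right)} - 14414 = \frac{1}{-13 + 3 \left(\left(-4\right) \left(-56\right)\right)} - 14414 = \frac{1}{-13 + 3 \cdot 224} - 14414 = \frac{1}{-13 + 672} - 14414 = \frac{1}{659} - 14414 = - \frac{9498825}{659}$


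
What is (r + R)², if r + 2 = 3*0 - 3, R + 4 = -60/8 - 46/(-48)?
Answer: 139129/576 ≈ 241.54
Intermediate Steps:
R = -253/24 (R = -4 + (-60/8 - 46/(-48)) = -4 + (-60*⅛ - 46*(-1/48)) = -4 + (-15/2 + 23/24) = -4 - 157/24 = -253/24 ≈ -10.542)
r = -5 (r = -2 + (3*0 - 3) = -2 + (0 - 3) = -2 - 3 = -5)
(r + R)² = (-5 - 253/24)² = (-373/24)² = 139129/576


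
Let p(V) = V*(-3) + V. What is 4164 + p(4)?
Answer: 4156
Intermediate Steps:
p(V) = -2*V (p(V) = -3*V + V = -2*V)
4164 + p(4) = 4164 - 2*4 = 4164 - 8 = 4156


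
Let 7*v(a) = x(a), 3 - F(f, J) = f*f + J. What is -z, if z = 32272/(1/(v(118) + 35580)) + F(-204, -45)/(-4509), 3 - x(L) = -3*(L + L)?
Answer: -12115096494128/10521 ≈ -1.1515e+9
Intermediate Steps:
F(f, J) = 3 - J - f**2 (F(f, J) = 3 - (f*f + J) = 3 - (f**2 + J) = 3 - (J + f**2) = 3 + (-J - f**2) = 3 - J - f**2)
x(L) = 3 + 6*L (x(L) = 3 - (-3)*(L + L) = 3 - (-3)*2*L = 3 - (-6)*L = 3 + 6*L)
v(a) = 3/7 + 6*a/7 (v(a) = (3 + 6*a)/7 = 3/7 + 6*a/7)
z = 12115096494128/10521 (z = 32272/(1/((3/7 + (6/7)*118) + 35580)) + (3 - 1*(-45) - 1*(-204)**2)/(-4509) = 32272/(1/((3/7 + 708/7) + 35580)) + (3 + 45 - 1*41616)*(-1/4509) = 32272/(1/(711/7 + 35580)) + (3 + 45 - 41616)*(-1/4509) = 32272/(1/(249771/7)) - 41568*(-1/4509) = 32272/(7/249771) + 13856/1503 = 32272*(249771/7) + 13856/1503 = 8060609712/7 + 13856/1503 = 12115096494128/10521 ≈ 1.1515e+9)
-z = -1*12115096494128/10521 = -12115096494128/10521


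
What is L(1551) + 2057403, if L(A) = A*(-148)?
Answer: 1827855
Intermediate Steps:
L(A) = -148*A
L(1551) + 2057403 = -148*1551 + 2057403 = -229548 + 2057403 = 1827855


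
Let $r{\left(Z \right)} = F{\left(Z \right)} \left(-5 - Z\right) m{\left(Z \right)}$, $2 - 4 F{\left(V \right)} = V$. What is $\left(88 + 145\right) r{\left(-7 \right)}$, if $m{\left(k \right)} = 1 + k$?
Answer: $-6291$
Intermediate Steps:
$F{\left(V \right)} = \frac{1}{2} - \frac{V}{4}$
$r{\left(Z \right)} = \left(1 + Z\right) \left(\frac{1}{2} - \frac{Z}{4}\right) \left(-5 - Z\right)$ ($r{\left(Z \right)} = \left(\frac{1}{2} - \frac{Z}{4}\right) \left(-5 - Z\right) \left(1 + Z\right) = \left(1 + Z\right) \left(\frac{1}{2} - \frac{Z}{4}\right) \left(-5 - Z\right)$)
$\left(88 + 145\right) r{\left(-7 \right)} = \left(88 + 145\right) \frac{\left(1 - 7\right) \left(-2 - 7\right) \left(5 - 7\right)}{4} = 233 \cdot \frac{1}{4} \left(-6\right) \left(-9\right) \left(-2\right) = 233 \left(-27\right) = -6291$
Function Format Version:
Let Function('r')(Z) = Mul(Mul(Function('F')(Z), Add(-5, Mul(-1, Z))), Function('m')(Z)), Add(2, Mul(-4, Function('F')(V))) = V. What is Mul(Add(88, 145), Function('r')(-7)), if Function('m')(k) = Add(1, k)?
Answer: -6291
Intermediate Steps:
Function('F')(V) = Add(Rational(1, 2), Mul(Rational(-1, 4), V))
Function('r')(Z) = Mul(Add(1, Z), Add(Rational(1, 2), Mul(Rational(-1, 4), Z)), Add(-5, Mul(-1, Z))) (Function('r')(Z) = Mul(Mul(Add(Rational(1, 2), Mul(Rational(-1, 4), Z)), Add(-5, Mul(-1, Z))), Add(1, Z)) = Mul(Add(1, Z), Add(Rational(1, 2), Mul(Rational(-1, 4), Z)), Add(-5, Mul(-1, Z))))
Mul(Add(88, 145), Function('r')(-7)) = Mul(Add(88, 145), Mul(Rational(1, 4), Add(1, -7), Add(-2, -7), Add(5, -7))) = Mul(233, Mul(Rational(1, 4), -6, -9, -2)) = Mul(233, -27) = -6291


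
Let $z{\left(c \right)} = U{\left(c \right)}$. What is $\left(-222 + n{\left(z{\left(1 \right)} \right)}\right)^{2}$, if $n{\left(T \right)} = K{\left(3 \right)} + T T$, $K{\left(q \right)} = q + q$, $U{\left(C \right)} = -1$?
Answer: $46225$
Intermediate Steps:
$z{\left(c \right)} = -1$
$K{\left(q \right)} = 2 q$
$n{\left(T \right)} = 6 + T^{2}$ ($n{\left(T \right)} = 2 \cdot 3 + T T = 6 + T^{2}$)
$\left(-222 + n{\left(z{\left(1 \right)} \right)}\right)^{2} = \left(-222 + \left(6 + \left(-1\right)^{2}\right)\right)^{2} = \left(-222 + \left(6 + 1\right)\right)^{2} = \left(-222 + 7\right)^{2} = \left(-215\right)^{2} = 46225$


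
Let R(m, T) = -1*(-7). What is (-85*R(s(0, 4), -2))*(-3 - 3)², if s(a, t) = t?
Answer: -21420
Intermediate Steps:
R(m, T) = 7
(-85*R(s(0, 4), -2))*(-3 - 3)² = (-85*7)*(-3 - 3)² = -595*(-6)² = -595*36 = -21420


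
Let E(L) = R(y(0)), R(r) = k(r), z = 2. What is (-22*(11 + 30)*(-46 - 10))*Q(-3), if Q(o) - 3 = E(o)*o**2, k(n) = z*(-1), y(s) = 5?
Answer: -757680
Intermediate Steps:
k(n) = -2 (k(n) = 2*(-1) = -2)
R(r) = -2
E(L) = -2
Q(o) = 3 - 2*o**2
(-22*(11 + 30)*(-46 - 10))*Q(-3) = (-22*(11 + 30)*(-46 - 10))*(3 - 2*(-3)**2) = (-902*(-56))*(3 - 2*9) = (-22*(-2296))*(3 - 18) = 50512*(-15) = -757680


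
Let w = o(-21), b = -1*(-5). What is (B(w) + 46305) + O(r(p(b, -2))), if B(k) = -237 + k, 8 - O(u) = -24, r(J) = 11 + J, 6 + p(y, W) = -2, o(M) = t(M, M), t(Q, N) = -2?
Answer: 46098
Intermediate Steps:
b = 5
o(M) = -2
p(y, W) = -8 (p(y, W) = -6 - 2 = -8)
w = -2
O(u) = 32 (O(u) = 8 - 1*(-24) = 8 + 24 = 32)
(B(w) + 46305) + O(r(p(b, -2))) = ((-237 - 2) + 46305) + 32 = (-239 + 46305) + 32 = 46066 + 32 = 46098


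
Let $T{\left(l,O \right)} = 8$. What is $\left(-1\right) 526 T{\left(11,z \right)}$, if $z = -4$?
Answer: $-4208$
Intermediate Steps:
$\left(-1\right) 526 T{\left(11,z \right)} = \left(-1\right) 526 \cdot 8 = \left(-526\right) 8 = -4208$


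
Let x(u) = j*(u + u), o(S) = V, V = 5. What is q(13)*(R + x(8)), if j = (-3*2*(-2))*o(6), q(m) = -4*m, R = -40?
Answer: -47840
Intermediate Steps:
o(S) = 5
j = 60 (j = (-3*2*(-2))*5 = -6*(-2)*5 = 12*5 = 60)
x(u) = 120*u (x(u) = 60*(u + u) = 60*(2*u) = 120*u)
q(13)*(R + x(8)) = (-4*13)*(-40 + 120*8) = -52*(-40 + 960) = -52*920 = -47840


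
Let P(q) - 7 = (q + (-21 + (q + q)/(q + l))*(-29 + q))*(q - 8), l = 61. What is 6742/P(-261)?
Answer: -67420/13643879 ≈ -0.0049414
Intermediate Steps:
P(q) = 7 + (-8 + q)*(q + (-29 + q)*(-21 + 2*q/(61 + q))) (P(q) = 7 + (q + (-21 + (q + q)/(q + 61))*(-29 + q))*(q - 8) = 7 + (q + (-21 + (2*q)/(61 + q))*(-29 + q))*(-8 + q) = 7 + (q + (-21 + 2*q/(61 + q))*(-29 + q))*(-8 + q) = 7 + (q + (-29 + q)*(-21 + 2*q/(61 + q)))*(-8 + q) = 7 + (-8 + q)*(q + (-29 + q)*(-21 + 2*q/(61 + q))))
6742/P(-261) = 6742/(((-296765 - 525*(-261)² - 18*(-261)³ + 42508*(-261))/(61 - 261))) = 6742/(((-296765 - 525*68121 - 18*(-17779581) - 11094588)/(-200))) = 6742/((-(-296765 - 35763525 + 320032458 - 11094588)/200)) = 6742/((-1/200*272877580)) = 6742/(-13643879/10) = 6742*(-10/13643879) = -67420/13643879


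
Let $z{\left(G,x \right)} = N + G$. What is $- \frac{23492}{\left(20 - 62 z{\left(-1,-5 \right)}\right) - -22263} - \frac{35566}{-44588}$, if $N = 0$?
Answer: $- \frac{126369513}{498159430} \approx -0.25367$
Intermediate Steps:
$z{\left(G,x \right)} = G$ ($z{\left(G,x \right)} = 0 + G = G$)
$- \frac{23492}{\left(20 - 62 z{\left(-1,-5 \right)}\right) - -22263} - \frac{35566}{-44588} = - \frac{23492}{\left(20 - -62\right) - -22263} - \frac{35566}{-44588} = - \frac{23492}{\left(20 + 62\right) + 22263} - - \frac{17783}{22294} = - \frac{23492}{82 + 22263} + \frac{17783}{22294} = - \frac{23492}{22345} + \frac{17783}{22294} = - \frac{126369513}{498159430}$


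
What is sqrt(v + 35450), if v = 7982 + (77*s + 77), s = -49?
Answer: 2*sqrt(9934) ≈ 199.34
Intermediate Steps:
v = 4286 (v = 7982 + (77*(-49) + 77) = 7982 + (-3773 + 77) = 7982 - 3696 = 4286)
sqrt(v + 35450) = sqrt(4286 + 35450) = sqrt(39736) = 2*sqrt(9934)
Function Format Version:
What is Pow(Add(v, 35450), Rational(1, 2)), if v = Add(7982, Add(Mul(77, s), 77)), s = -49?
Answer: Mul(2, Pow(9934, Rational(1, 2))) ≈ 199.34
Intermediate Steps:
v = 4286 (v = Add(7982, Add(Mul(77, -49), 77)) = Add(7982, Add(-3773, 77)) = Add(7982, -3696) = 4286)
Pow(Add(v, 35450), Rational(1, 2)) = Pow(Add(4286, 35450), Rational(1, 2)) = Pow(39736, Rational(1, 2)) = Mul(2, Pow(9934, Rational(1, 2)))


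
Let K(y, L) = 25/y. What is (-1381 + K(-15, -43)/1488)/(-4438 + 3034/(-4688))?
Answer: 1806283177/5805537462 ≈ 0.31113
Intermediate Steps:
(-1381 + K(-15, -43)/1488)/(-4438 + 3034/(-4688)) = (-1381 + (25/(-15))/1488)/(-4438 + 3034/(-4688)) = (-1381 + (25*(-1/15))*(1/1488))/(-4438 + 3034*(-1/4688)) = (-1381 - 5/3*1/1488)/(-4438 - 1517/2344) = (-1381 - 5/4464)/(-10404189/2344) = -6164789/4464*(-2344/10404189) = 1806283177/5805537462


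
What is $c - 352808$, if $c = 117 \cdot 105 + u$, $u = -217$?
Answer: $-340740$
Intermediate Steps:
$c = 12068$ ($c = 117 \cdot 105 - 217 = 12285 - 217 = 12068$)
$c - 352808 = 12068 - 352808 = -340740$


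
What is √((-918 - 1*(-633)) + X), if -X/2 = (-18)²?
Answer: I*√933 ≈ 30.545*I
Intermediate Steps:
X = -648 (X = -2*(-18)² = -2*324 = -648)
√((-918 - 1*(-633)) + X) = √((-918 - 1*(-633)) - 648) = √((-918 + 633) - 648) = √(-285 - 648) = √(-933) = I*√933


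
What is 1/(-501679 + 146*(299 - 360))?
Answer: -1/510585 ≈ -1.9585e-6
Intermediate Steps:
1/(-501679 + 146*(299 - 360)) = 1/(-501679 + 146*(-61)) = 1/(-501679 - 8906) = 1/(-510585) = -1/510585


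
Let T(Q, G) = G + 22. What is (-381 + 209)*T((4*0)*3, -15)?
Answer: -1204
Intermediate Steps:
T(Q, G) = 22 + G
(-381 + 209)*T((4*0)*3, -15) = (-381 + 209)*(22 - 15) = -172*7 = -1204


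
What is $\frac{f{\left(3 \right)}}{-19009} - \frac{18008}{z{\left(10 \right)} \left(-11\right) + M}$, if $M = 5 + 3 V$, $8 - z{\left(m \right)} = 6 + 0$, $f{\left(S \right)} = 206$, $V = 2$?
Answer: $\frac{342311806}{209099} \approx 1637.1$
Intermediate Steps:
$z{\left(m \right)} = 2$ ($z{\left(m \right)} = 8 - \left(6 + 0\right) = 8 - 6 = 2$)
$M = 11$ ($M = 5 + 3 \cdot 2 = 5 + 6 = 11$)
$\frac{f{\left(3 \right)}}{-19009} - \frac{18008}{z{\left(10 \right)} \left(-11\right) + M} = \frac{206}{-19009} - \frac{18008}{2 \left(-11\right) + 11} = 206 \left(- \frac{1}{19009}\right) - \frac{18008}{-22 + 11} = - \frac{206}{19009} - \frac{18008}{-11} = - \frac{206}{19009} - - \frac{18008}{11} = - \frac{206}{19009} + \frac{18008}{11} = \frac{342311806}{209099}$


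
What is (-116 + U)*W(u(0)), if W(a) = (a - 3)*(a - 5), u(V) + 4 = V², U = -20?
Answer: -8568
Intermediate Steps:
u(V) = -4 + V²
W(a) = (-5 + a)*(-3 + a) (W(a) = (-3 + a)*(-5 + a) = (-5 + a)*(-3 + a))
(-116 + U)*W(u(0)) = (-116 - 20)*(15 + (-4 + 0²)² - 8*(-4 + 0²)) = -136*(15 + (-4 + 0)² - 8*(-4 + 0)) = -136*(15 + (-4)² - 8*(-4)) = -136*(15 + 16 + 32) = -136*63 = -8568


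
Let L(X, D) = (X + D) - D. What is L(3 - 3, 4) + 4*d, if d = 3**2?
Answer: 36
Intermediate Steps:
L(X, D) = X (L(X, D) = (D + X) - D = X)
d = 9
L(3 - 3, 4) + 4*d = (3 - 3) + 4*9 = 0 + 36 = 36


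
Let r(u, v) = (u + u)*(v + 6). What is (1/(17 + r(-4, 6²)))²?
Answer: 1/101761 ≈ 9.8270e-6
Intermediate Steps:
r(u, v) = 2*u*(6 + v) (r(u, v) = (2*u)*(6 + v) = 2*u*(6 + v))
(1/(17 + r(-4, 6²)))² = (1/(17 + 2*(-4)*(6 + 6²)))² = (1/(17 + 2*(-4)*(6 + 36)))² = (1/(17 + 2*(-4)*42))² = (1/(17 - 336))² = (1/(-319))² = (-1/319)² = 1/101761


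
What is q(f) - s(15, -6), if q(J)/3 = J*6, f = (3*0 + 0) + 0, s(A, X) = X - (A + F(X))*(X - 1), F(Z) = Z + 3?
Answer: -78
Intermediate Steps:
F(Z) = 3 + Z
s(A, X) = X - (-1 + X)*(3 + A + X) (s(A, X) = X - (A + (3 + X))*(X - 1) = X - (3 + A + X)*(-1 + X) = X - (-1 + X)*(3 + A + X))
f = 0 (f = (0 + 0) + 0 = 0 + 0 = 0)
q(J) = 18*J (q(J) = 3*(J*6) = 3*(6*J) = 18*J)
q(f) - s(15, -6) = 18*0 - (3 + 15 - 1*(-6) - 1*(-6)² - 1*15*(-6)) = 0 - (3 + 15 + 6 - 1*36 + 90) = 0 - (3 + 15 + 6 - 36 + 90) = 0 - 1*78 = 0 - 78 = -78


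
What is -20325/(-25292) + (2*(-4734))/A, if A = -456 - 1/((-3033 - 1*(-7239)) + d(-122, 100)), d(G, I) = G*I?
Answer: 1988370430539/92195991796 ≈ 21.567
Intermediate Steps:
A = -3645263/7994 (A = -456 - 1/((-3033 - 1*(-7239)) - 122*100) = -456 - 1/((-3033 + 7239) - 12200) = -456 - 1/(4206 - 12200) = -456 - 1/(-7994) = -456 - 1*(-1/7994) = -456 + 1/7994 = -3645263/7994 ≈ -456.00)
-20325/(-25292) + (2*(-4734))/A = -20325/(-25292) + (2*(-4734))/(-3645263/7994) = -20325*(-1/25292) - 9468*(-7994/3645263) = 20325/25292 + 75687192/3645263 = 1988370430539/92195991796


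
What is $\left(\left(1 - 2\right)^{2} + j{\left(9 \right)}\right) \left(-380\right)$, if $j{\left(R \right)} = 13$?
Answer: $-5320$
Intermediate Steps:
$\left(\left(1 - 2\right)^{2} + j{\left(9 \right)}\right) \left(-380\right) = \left(\left(1 - 2\right)^{2} + 13\right) \left(-380\right) = \left(\left(-1\right)^{2} + 13\right) \left(-380\right) = \left(1 + 13\right) \left(-380\right) = 14 \left(-380\right) = -5320$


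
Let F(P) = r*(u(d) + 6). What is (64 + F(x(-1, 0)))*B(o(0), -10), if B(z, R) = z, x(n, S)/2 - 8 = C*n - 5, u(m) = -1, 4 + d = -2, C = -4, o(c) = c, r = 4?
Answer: 0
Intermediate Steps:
d = -6 (d = -4 - 2 = -6)
x(n, S) = 6 - 8*n (x(n, S) = 16 + 2*(-4*n - 5) = 16 + 2*(-5 - 4*n) = 16 + (-10 - 8*n) = 6 - 8*n)
F(P) = 20 (F(P) = 4*(-1 + 6) = 4*5 = 20)
(64 + F(x(-1, 0)))*B(o(0), -10) = (64 + 20)*0 = 84*0 = 0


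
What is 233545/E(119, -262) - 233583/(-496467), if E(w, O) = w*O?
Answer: -36221578247/5159616042 ≈ -7.0202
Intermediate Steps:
E(w, O) = O*w
233545/E(119, -262) - 233583/(-496467) = 233545/((-262*119)) - 233583/(-496467) = 233545/(-31178) - 233583*(-1/496467) = 233545*(-1/31178) + 77861/165489 = -233545/31178 + 77861/165489 = -36221578247/5159616042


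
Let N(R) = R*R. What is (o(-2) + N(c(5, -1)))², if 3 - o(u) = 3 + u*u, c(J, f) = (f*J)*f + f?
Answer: 144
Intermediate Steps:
c(J, f) = f + J*f² (c(J, f) = (J*f)*f + f = J*f² + f = f + J*f²)
o(u) = -u² (o(u) = 3 - (3 + u*u) = 3 - (3 + u²) = 3 + (-3 - u²) = -u²)
N(R) = R²
(o(-2) + N(c(5, -1)))² = (-1*(-2)² + (-(1 + 5*(-1)))²)² = (-1*4 + (-(1 - 5))²)² = (-4 + (-1*(-4))²)² = (-4 + 4²)² = (-4 + 16)² = 12² = 144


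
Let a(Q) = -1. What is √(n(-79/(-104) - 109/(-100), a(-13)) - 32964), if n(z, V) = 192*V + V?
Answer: I*√33157 ≈ 182.09*I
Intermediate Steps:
n(z, V) = 193*V
√(n(-79/(-104) - 109/(-100), a(-13)) - 32964) = √(193*(-1) - 32964) = √(-193 - 32964) = √(-33157) = I*√33157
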